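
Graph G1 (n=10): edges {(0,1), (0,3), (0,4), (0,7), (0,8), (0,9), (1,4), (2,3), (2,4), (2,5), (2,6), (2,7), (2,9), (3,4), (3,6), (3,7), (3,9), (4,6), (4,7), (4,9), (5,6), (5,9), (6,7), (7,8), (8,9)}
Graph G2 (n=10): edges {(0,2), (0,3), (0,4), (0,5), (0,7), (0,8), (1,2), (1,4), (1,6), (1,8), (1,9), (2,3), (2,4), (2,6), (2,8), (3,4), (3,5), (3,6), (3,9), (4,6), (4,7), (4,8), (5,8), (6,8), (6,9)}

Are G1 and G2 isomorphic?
Yes, isomorphic

The graphs are isomorphic.
One valid mapping φ: V(G1) → V(G2): 0→0, 1→7, 2→6, 3→2, 4→4, 5→9, 6→1, 7→8, 8→5, 9→3

Verify φ preserves adjacency — for each edge of G1, its image is an edge of G2:
  (0,1) → (φ(0),φ(1)) = (0,7) ∈ E(G2) ✓
  (0,3) → (φ(0),φ(3)) = (0,2) ∈ E(G2) ✓
  (0,4) → (φ(0),φ(4)) = (0,4) ∈ E(G2) ✓
  (0,7) → (φ(0),φ(7)) = (0,8) ∈ E(G2) ✓
  (0,8) → (φ(0),φ(8)) = (0,5) ∈ E(G2) ✓
  (0,9) → (φ(0),φ(9)) = (0,3) ∈ E(G2) ✓
  (1,4) → (φ(1),φ(4)) = (4,7) ∈ E(G2) ✓
  (2,3) → (φ(2),φ(3)) = (2,6) ∈ E(G2) ✓
  (2,4) → (φ(2),φ(4)) = (4,6) ∈ E(G2) ✓
  (2,5) → (φ(2),φ(5)) = (6,9) ∈ E(G2) ✓
  (2,6) → (φ(2),φ(6)) = (1,6) ∈ E(G2) ✓
  (2,7) → (φ(2),φ(7)) = (6,8) ∈ E(G2) ✓
  (2,9) → (φ(2),φ(9)) = (3,6) ∈ E(G2) ✓
  (3,4) → (φ(3),φ(4)) = (2,4) ∈ E(G2) ✓
  (3,6) → (φ(3),φ(6)) = (1,2) ∈ E(G2) ✓
  (3,7) → (φ(3),φ(7)) = (2,8) ∈ E(G2) ✓
  (3,9) → (φ(3),φ(9)) = (2,3) ∈ E(G2) ✓
  (4,6) → (φ(4),φ(6)) = (1,4) ∈ E(G2) ✓
  (4,7) → (φ(4),φ(7)) = (4,8) ∈ E(G2) ✓
  (4,9) → (φ(4),φ(9)) = (3,4) ∈ E(G2) ✓
  (5,6) → (φ(5),φ(6)) = (1,9) ∈ E(G2) ✓
  (5,9) → (φ(5),φ(9)) = (3,9) ∈ E(G2) ✓
  (6,7) → (φ(6),φ(7)) = (1,8) ∈ E(G2) ✓
  (7,8) → (φ(7),φ(8)) = (5,8) ∈ E(G2) ✓
  (8,9) → (φ(8),φ(9)) = (3,5) ∈ E(G2) ✓
All 25 edges of G1 map to edges of G2, and |E(G1)| = |E(G2)| = 25, so φ is a bijection on edges as well as vertices. Hence G1 ≅ G2.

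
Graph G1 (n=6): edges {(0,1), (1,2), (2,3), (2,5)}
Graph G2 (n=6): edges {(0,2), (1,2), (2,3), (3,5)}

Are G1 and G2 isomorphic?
Yes, isomorphic

The graphs are isomorphic.
One valid mapping φ: V(G1) → V(G2): 0→5, 1→3, 2→2, 3→0, 4→4, 5→1

Verify φ preserves adjacency — for each edge of G1, its image is an edge of G2:
  (0,1) → (φ(0),φ(1)) = (3,5) ∈ E(G2) ✓
  (1,2) → (φ(1),φ(2)) = (2,3) ∈ E(G2) ✓
  (2,3) → (φ(2),φ(3)) = (0,2) ∈ E(G2) ✓
  (2,5) → (φ(2),φ(5)) = (1,2) ∈ E(G2) ✓
All 4 edges of G1 map to edges of G2, and |E(G1)| = |E(G2)| = 4, so φ is a bijection on edges as well as vertices. Hence G1 ≅ G2.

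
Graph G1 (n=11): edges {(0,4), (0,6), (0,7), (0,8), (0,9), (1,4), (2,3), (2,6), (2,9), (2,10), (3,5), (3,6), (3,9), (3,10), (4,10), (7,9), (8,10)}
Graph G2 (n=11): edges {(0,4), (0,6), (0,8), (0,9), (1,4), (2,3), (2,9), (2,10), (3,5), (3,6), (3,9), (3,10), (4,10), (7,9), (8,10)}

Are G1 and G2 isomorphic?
No, not isomorphic

The graphs are NOT isomorphic.

Counting edges: G1 has 17 edge(s); G2 has 15 edge(s).
Edge count is an isomorphism invariant (a bijection on vertices induces a bijection on edges), so differing edge counts rule out isomorphism.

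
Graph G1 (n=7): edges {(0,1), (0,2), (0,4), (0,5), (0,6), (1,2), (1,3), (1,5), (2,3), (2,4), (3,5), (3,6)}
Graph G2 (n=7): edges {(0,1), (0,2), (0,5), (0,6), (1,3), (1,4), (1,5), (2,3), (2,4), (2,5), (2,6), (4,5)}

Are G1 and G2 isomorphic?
Yes, isomorphic

The graphs are isomorphic.
One valid mapping φ: V(G1) → V(G2): 0→2, 1→5, 2→0, 3→1, 4→6, 5→4, 6→3

Verify φ preserves adjacency — for each edge of G1, its image is an edge of G2:
  (0,1) → (φ(0),φ(1)) = (2,5) ∈ E(G2) ✓
  (0,2) → (φ(0),φ(2)) = (0,2) ∈ E(G2) ✓
  (0,4) → (φ(0),φ(4)) = (2,6) ∈ E(G2) ✓
  (0,5) → (φ(0),φ(5)) = (2,4) ∈ E(G2) ✓
  (0,6) → (φ(0),φ(6)) = (2,3) ∈ E(G2) ✓
  (1,2) → (φ(1),φ(2)) = (0,5) ∈ E(G2) ✓
  (1,3) → (φ(1),φ(3)) = (1,5) ∈ E(G2) ✓
  (1,5) → (φ(1),φ(5)) = (4,5) ∈ E(G2) ✓
  (2,3) → (φ(2),φ(3)) = (0,1) ∈ E(G2) ✓
  (2,4) → (φ(2),φ(4)) = (0,6) ∈ E(G2) ✓
  (3,5) → (φ(3),φ(5)) = (1,4) ∈ E(G2) ✓
  (3,6) → (φ(3),φ(6)) = (1,3) ∈ E(G2) ✓
All 12 edges of G1 map to edges of G2, and |E(G1)| = |E(G2)| = 12, so φ is a bijection on edges as well as vertices. Hence G1 ≅ G2.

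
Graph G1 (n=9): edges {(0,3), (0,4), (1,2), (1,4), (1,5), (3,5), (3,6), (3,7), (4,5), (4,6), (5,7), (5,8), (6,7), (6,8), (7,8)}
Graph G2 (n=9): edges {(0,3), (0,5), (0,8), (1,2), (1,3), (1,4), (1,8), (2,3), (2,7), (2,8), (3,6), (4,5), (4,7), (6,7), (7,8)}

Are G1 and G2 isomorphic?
No, not isomorphic

The graphs are NOT isomorphic.

Degrees in G1: deg(0)=2, deg(1)=3, deg(2)=1, deg(3)=4, deg(4)=4, deg(5)=5, deg(6)=4, deg(7)=4, deg(8)=3.
Sorted degree sequence of G1: [5, 4, 4, 4, 4, 3, 3, 2, 1].
Degrees in G2: deg(0)=3, deg(1)=4, deg(2)=4, deg(3)=4, deg(4)=3, deg(5)=2, deg(6)=2, deg(7)=4, deg(8)=4.
Sorted degree sequence of G2: [4, 4, 4, 4, 4, 3, 3, 2, 2].
The (sorted) degree sequence is an isomorphism invariant, so since G1 and G2 have different degree sequences they cannot be isomorphic.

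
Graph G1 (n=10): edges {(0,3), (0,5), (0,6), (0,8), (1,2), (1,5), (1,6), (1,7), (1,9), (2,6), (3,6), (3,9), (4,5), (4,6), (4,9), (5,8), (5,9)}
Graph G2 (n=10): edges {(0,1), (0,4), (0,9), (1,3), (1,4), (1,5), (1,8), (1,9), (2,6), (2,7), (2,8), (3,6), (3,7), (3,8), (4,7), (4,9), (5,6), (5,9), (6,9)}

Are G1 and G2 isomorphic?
No, not isomorphic

The graphs are NOT isomorphic.

Counting triangles (3-cliques): G1 has 5, G2 has 7.
Triangle count is an isomorphism invariant, so differing triangle counts rule out isomorphism.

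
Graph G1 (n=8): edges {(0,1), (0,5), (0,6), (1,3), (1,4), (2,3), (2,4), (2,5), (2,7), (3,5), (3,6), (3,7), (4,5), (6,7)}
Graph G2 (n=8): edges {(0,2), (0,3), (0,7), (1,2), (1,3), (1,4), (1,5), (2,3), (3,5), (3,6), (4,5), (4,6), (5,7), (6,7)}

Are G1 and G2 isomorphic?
Yes, isomorphic

The graphs are isomorphic.
One valid mapping φ: V(G1) → V(G2): 0→7, 1→6, 2→1, 3→3, 4→4, 5→5, 6→0, 7→2

Verify φ preserves adjacency — for each edge of G1, its image is an edge of G2:
  (0,1) → (φ(0),φ(1)) = (6,7) ∈ E(G2) ✓
  (0,5) → (φ(0),φ(5)) = (5,7) ∈ E(G2) ✓
  (0,6) → (φ(0),φ(6)) = (0,7) ∈ E(G2) ✓
  (1,3) → (φ(1),φ(3)) = (3,6) ∈ E(G2) ✓
  (1,4) → (φ(1),φ(4)) = (4,6) ∈ E(G2) ✓
  (2,3) → (φ(2),φ(3)) = (1,3) ∈ E(G2) ✓
  (2,4) → (φ(2),φ(4)) = (1,4) ∈ E(G2) ✓
  (2,5) → (φ(2),φ(5)) = (1,5) ∈ E(G2) ✓
  (2,7) → (φ(2),φ(7)) = (1,2) ∈ E(G2) ✓
  (3,5) → (φ(3),φ(5)) = (3,5) ∈ E(G2) ✓
  (3,6) → (φ(3),φ(6)) = (0,3) ∈ E(G2) ✓
  (3,7) → (φ(3),φ(7)) = (2,3) ∈ E(G2) ✓
  (4,5) → (φ(4),φ(5)) = (4,5) ∈ E(G2) ✓
  (6,7) → (φ(6),φ(7)) = (0,2) ∈ E(G2) ✓
All 14 edges of G1 map to edges of G2, and |E(G1)| = |E(G2)| = 14, so φ is a bijection on edges as well as vertices. Hence G1 ≅ G2.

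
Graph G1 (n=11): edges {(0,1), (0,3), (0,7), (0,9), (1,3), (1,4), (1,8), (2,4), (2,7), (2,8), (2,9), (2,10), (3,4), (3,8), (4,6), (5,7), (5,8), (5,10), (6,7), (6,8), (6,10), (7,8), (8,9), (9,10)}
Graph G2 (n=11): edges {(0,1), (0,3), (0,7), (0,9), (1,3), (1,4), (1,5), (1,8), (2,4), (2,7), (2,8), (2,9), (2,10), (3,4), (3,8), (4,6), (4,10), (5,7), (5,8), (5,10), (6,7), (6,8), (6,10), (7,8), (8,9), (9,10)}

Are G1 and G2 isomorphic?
No, not isomorphic

The graphs are NOT isomorphic.

Counting edges: G1 has 24 edge(s); G2 has 26 edge(s).
Edge count is an isomorphism invariant (a bijection on vertices induces a bijection on edges), so differing edge counts rule out isomorphism.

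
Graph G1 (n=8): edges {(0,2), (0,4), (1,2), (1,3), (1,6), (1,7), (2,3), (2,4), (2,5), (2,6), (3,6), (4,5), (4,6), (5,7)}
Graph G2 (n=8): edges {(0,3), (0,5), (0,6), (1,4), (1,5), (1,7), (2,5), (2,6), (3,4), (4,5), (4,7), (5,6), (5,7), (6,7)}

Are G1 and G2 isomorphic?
Yes, isomorphic

The graphs are isomorphic.
One valid mapping φ: V(G1) → V(G2): 0→2, 1→4, 2→5, 3→1, 4→6, 5→0, 6→7, 7→3

Verify φ preserves adjacency — for each edge of G1, its image is an edge of G2:
  (0,2) → (φ(0),φ(2)) = (2,5) ∈ E(G2) ✓
  (0,4) → (φ(0),φ(4)) = (2,6) ∈ E(G2) ✓
  (1,2) → (φ(1),φ(2)) = (4,5) ∈ E(G2) ✓
  (1,3) → (φ(1),φ(3)) = (1,4) ∈ E(G2) ✓
  (1,6) → (φ(1),φ(6)) = (4,7) ∈ E(G2) ✓
  (1,7) → (φ(1),φ(7)) = (3,4) ∈ E(G2) ✓
  (2,3) → (φ(2),φ(3)) = (1,5) ∈ E(G2) ✓
  (2,4) → (φ(2),φ(4)) = (5,6) ∈ E(G2) ✓
  (2,5) → (φ(2),φ(5)) = (0,5) ∈ E(G2) ✓
  (2,6) → (φ(2),φ(6)) = (5,7) ∈ E(G2) ✓
  (3,6) → (φ(3),φ(6)) = (1,7) ∈ E(G2) ✓
  (4,5) → (φ(4),φ(5)) = (0,6) ∈ E(G2) ✓
  (4,6) → (φ(4),φ(6)) = (6,7) ∈ E(G2) ✓
  (5,7) → (φ(5),φ(7)) = (0,3) ∈ E(G2) ✓
All 14 edges of G1 map to edges of G2, and |E(G1)| = |E(G2)| = 14, so φ is a bijection on edges as well as vertices. Hence G1 ≅ G2.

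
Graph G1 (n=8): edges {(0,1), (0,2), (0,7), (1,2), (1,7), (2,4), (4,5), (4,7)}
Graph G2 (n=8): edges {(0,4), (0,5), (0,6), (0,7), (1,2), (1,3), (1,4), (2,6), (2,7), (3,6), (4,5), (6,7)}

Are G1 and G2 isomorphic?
No, not isomorphic

The graphs are NOT isomorphic.

Connected components of G1: 3 component(s) with vertex sets [[3], [6], [0, 1, 2, 4, 5, 7]], sizes [1, 1, 6].
Connected components of G2: 1 component(s) with vertex sets [[0, 1, 2, 3, 4, 5, 6, 7]], sizes [8].
The number of connected components (and the multiset of component sizes) is an isomorphism invariant — an isomorphism maps each component of G1 bijectively onto a component of G2. Since G1 has 3 component(s) and G2 has 1, they cannot be isomorphic.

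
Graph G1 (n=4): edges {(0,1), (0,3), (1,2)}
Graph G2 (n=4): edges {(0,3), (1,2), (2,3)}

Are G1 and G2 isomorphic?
Yes, isomorphic

The graphs are isomorphic.
One valid mapping φ: V(G1) → V(G2): 0→2, 1→3, 2→0, 3→1

Verify φ preserves adjacency — for each edge of G1, its image is an edge of G2:
  (0,1) → (φ(0),φ(1)) = (2,3) ∈ E(G2) ✓
  (0,3) → (φ(0),φ(3)) = (1,2) ∈ E(G2) ✓
  (1,2) → (φ(1),φ(2)) = (0,3) ∈ E(G2) ✓
All 3 edges of G1 map to edges of G2, and |E(G1)| = |E(G2)| = 3, so φ is a bijection on edges as well as vertices. Hence G1 ≅ G2.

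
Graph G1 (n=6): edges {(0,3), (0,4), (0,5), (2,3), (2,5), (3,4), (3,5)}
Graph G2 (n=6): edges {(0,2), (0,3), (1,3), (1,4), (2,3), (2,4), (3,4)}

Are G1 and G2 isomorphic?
Yes, isomorphic

The graphs are isomorphic.
One valid mapping φ: V(G1) → V(G2): 0→4, 1→5, 2→0, 3→3, 4→1, 5→2

Verify φ preserves adjacency — for each edge of G1, its image is an edge of G2:
  (0,3) → (φ(0),φ(3)) = (3,4) ∈ E(G2) ✓
  (0,4) → (φ(0),φ(4)) = (1,4) ∈ E(G2) ✓
  (0,5) → (φ(0),φ(5)) = (2,4) ∈ E(G2) ✓
  (2,3) → (φ(2),φ(3)) = (0,3) ∈ E(G2) ✓
  (2,5) → (φ(2),φ(5)) = (0,2) ∈ E(G2) ✓
  (3,4) → (φ(3),φ(4)) = (1,3) ∈ E(G2) ✓
  (3,5) → (φ(3),φ(5)) = (2,3) ∈ E(G2) ✓
All 7 edges of G1 map to edges of G2, and |E(G1)| = |E(G2)| = 7, so φ is a bijection on edges as well as vertices. Hence G1 ≅ G2.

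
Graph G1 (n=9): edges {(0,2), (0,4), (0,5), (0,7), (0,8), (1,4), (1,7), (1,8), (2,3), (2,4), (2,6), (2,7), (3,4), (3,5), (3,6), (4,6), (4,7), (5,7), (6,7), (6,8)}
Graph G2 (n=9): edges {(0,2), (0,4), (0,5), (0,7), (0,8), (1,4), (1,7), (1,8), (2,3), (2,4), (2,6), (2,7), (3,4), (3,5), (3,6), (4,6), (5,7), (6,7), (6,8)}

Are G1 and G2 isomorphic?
No, not isomorphic

The graphs are NOT isomorphic.

Counting edges: G1 has 20 edge(s); G2 has 19 edge(s).
Edge count is an isomorphism invariant (a bijection on vertices induces a bijection on edges), so differing edge counts rule out isomorphism.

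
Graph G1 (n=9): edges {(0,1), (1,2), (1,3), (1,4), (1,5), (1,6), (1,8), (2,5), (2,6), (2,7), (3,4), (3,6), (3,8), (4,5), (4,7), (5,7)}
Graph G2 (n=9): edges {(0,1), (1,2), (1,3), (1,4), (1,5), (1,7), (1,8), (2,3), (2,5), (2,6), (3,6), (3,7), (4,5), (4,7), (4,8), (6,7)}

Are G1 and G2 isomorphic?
Yes, isomorphic

The graphs are isomorphic.
One valid mapping φ: V(G1) → V(G2): 0→0, 1→1, 2→2, 3→4, 4→7, 5→3, 6→5, 7→6, 8→8

Verify φ preserves adjacency — for each edge of G1, its image is an edge of G2:
  (0,1) → (φ(0),φ(1)) = (0,1) ∈ E(G2) ✓
  (1,2) → (φ(1),φ(2)) = (1,2) ∈ E(G2) ✓
  (1,3) → (φ(1),φ(3)) = (1,4) ∈ E(G2) ✓
  (1,4) → (φ(1),φ(4)) = (1,7) ∈ E(G2) ✓
  (1,5) → (φ(1),φ(5)) = (1,3) ∈ E(G2) ✓
  (1,6) → (φ(1),φ(6)) = (1,5) ∈ E(G2) ✓
  (1,8) → (φ(1),φ(8)) = (1,8) ∈ E(G2) ✓
  (2,5) → (φ(2),φ(5)) = (2,3) ∈ E(G2) ✓
  (2,6) → (φ(2),φ(6)) = (2,5) ∈ E(G2) ✓
  (2,7) → (φ(2),φ(7)) = (2,6) ∈ E(G2) ✓
  (3,4) → (φ(3),φ(4)) = (4,7) ∈ E(G2) ✓
  (3,6) → (φ(3),φ(6)) = (4,5) ∈ E(G2) ✓
  (3,8) → (φ(3),φ(8)) = (4,8) ∈ E(G2) ✓
  (4,5) → (φ(4),φ(5)) = (3,7) ∈ E(G2) ✓
  (4,7) → (φ(4),φ(7)) = (6,7) ∈ E(G2) ✓
  (5,7) → (φ(5),φ(7)) = (3,6) ∈ E(G2) ✓
All 16 edges of G1 map to edges of G2, and |E(G1)| = |E(G2)| = 16, so φ is a bijection on edges as well as vertices. Hence G1 ≅ G2.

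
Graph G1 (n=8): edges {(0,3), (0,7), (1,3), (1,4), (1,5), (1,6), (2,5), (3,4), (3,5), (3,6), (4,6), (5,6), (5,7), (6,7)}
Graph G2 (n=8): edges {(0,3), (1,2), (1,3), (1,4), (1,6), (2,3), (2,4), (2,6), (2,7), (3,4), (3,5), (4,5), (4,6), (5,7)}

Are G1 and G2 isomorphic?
Yes, isomorphic

The graphs are isomorphic.
One valid mapping φ: V(G1) → V(G2): 0→7, 1→1, 2→0, 3→2, 4→6, 5→3, 6→4, 7→5

Verify φ preserves adjacency — for each edge of G1, its image is an edge of G2:
  (0,3) → (φ(0),φ(3)) = (2,7) ∈ E(G2) ✓
  (0,7) → (φ(0),φ(7)) = (5,7) ∈ E(G2) ✓
  (1,3) → (φ(1),φ(3)) = (1,2) ∈ E(G2) ✓
  (1,4) → (φ(1),φ(4)) = (1,6) ∈ E(G2) ✓
  (1,5) → (φ(1),φ(5)) = (1,3) ∈ E(G2) ✓
  (1,6) → (φ(1),φ(6)) = (1,4) ∈ E(G2) ✓
  (2,5) → (φ(2),φ(5)) = (0,3) ∈ E(G2) ✓
  (3,4) → (φ(3),φ(4)) = (2,6) ∈ E(G2) ✓
  (3,5) → (φ(3),φ(5)) = (2,3) ∈ E(G2) ✓
  (3,6) → (φ(3),φ(6)) = (2,4) ∈ E(G2) ✓
  (4,6) → (φ(4),φ(6)) = (4,6) ∈ E(G2) ✓
  (5,6) → (φ(5),φ(6)) = (3,4) ∈ E(G2) ✓
  (5,7) → (φ(5),φ(7)) = (3,5) ∈ E(G2) ✓
  (6,7) → (φ(6),φ(7)) = (4,5) ∈ E(G2) ✓
All 14 edges of G1 map to edges of G2, and |E(G1)| = |E(G2)| = 14, so φ is a bijection on edges as well as vertices. Hence G1 ≅ G2.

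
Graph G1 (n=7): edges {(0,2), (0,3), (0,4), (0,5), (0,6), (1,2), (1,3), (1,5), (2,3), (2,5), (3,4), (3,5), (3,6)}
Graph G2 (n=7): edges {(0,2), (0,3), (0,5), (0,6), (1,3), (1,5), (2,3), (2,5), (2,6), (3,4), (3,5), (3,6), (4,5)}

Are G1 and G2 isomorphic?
Yes, isomorphic

The graphs are isomorphic.
One valid mapping φ: V(G1) → V(G2): 0→5, 1→6, 2→2, 3→3, 4→4, 5→0, 6→1

Verify φ preserves adjacency — for each edge of G1, its image is an edge of G2:
  (0,2) → (φ(0),φ(2)) = (2,5) ∈ E(G2) ✓
  (0,3) → (φ(0),φ(3)) = (3,5) ∈ E(G2) ✓
  (0,4) → (φ(0),φ(4)) = (4,5) ∈ E(G2) ✓
  (0,5) → (φ(0),φ(5)) = (0,5) ∈ E(G2) ✓
  (0,6) → (φ(0),φ(6)) = (1,5) ∈ E(G2) ✓
  (1,2) → (φ(1),φ(2)) = (2,6) ∈ E(G2) ✓
  (1,3) → (φ(1),φ(3)) = (3,6) ∈ E(G2) ✓
  (1,5) → (φ(1),φ(5)) = (0,6) ∈ E(G2) ✓
  (2,3) → (φ(2),φ(3)) = (2,3) ∈ E(G2) ✓
  (2,5) → (φ(2),φ(5)) = (0,2) ∈ E(G2) ✓
  (3,4) → (φ(3),φ(4)) = (3,4) ∈ E(G2) ✓
  (3,5) → (φ(3),φ(5)) = (0,3) ∈ E(G2) ✓
  (3,6) → (φ(3),φ(6)) = (1,3) ∈ E(G2) ✓
All 13 edges of G1 map to edges of G2, and |E(G1)| = |E(G2)| = 13, so φ is a bijection on edges as well as vertices. Hence G1 ≅ G2.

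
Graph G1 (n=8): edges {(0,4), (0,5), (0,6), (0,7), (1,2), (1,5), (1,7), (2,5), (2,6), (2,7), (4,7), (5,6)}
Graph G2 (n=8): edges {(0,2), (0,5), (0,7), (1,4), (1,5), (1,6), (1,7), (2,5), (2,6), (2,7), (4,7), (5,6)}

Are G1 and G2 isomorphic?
Yes, isomorphic

The graphs are isomorphic.
One valid mapping φ: V(G1) → V(G2): 0→1, 1→0, 2→2, 3→3, 4→4, 5→5, 6→6, 7→7

Verify φ preserves adjacency — for each edge of G1, its image is an edge of G2:
  (0,4) → (φ(0),φ(4)) = (1,4) ∈ E(G2) ✓
  (0,5) → (φ(0),φ(5)) = (1,5) ∈ E(G2) ✓
  (0,6) → (φ(0),φ(6)) = (1,6) ∈ E(G2) ✓
  (0,7) → (φ(0),φ(7)) = (1,7) ∈ E(G2) ✓
  (1,2) → (φ(1),φ(2)) = (0,2) ∈ E(G2) ✓
  (1,5) → (φ(1),φ(5)) = (0,5) ∈ E(G2) ✓
  (1,7) → (φ(1),φ(7)) = (0,7) ∈ E(G2) ✓
  (2,5) → (φ(2),φ(5)) = (2,5) ∈ E(G2) ✓
  (2,6) → (φ(2),φ(6)) = (2,6) ∈ E(G2) ✓
  (2,7) → (φ(2),φ(7)) = (2,7) ∈ E(G2) ✓
  (4,7) → (φ(4),φ(7)) = (4,7) ∈ E(G2) ✓
  (5,6) → (φ(5),φ(6)) = (5,6) ∈ E(G2) ✓
All 12 edges of G1 map to edges of G2, and |E(G1)| = |E(G2)| = 12, so φ is a bijection on edges as well as vertices. Hence G1 ≅ G2.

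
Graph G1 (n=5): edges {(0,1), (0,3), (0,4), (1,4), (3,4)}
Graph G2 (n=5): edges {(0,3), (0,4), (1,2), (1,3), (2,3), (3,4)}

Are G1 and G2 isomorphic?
No, not isomorphic

The graphs are NOT isomorphic.

Degrees in G1: deg(0)=3, deg(1)=2, deg(2)=0, deg(3)=2, deg(4)=3.
Sorted degree sequence of G1: [3, 3, 2, 2, 0].
Degrees in G2: deg(0)=2, deg(1)=2, deg(2)=2, deg(3)=4, deg(4)=2.
Sorted degree sequence of G2: [4, 2, 2, 2, 2].
The (sorted) degree sequence is an isomorphism invariant, so since G1 and G2 have different degree sequences they cannot be isomorphic.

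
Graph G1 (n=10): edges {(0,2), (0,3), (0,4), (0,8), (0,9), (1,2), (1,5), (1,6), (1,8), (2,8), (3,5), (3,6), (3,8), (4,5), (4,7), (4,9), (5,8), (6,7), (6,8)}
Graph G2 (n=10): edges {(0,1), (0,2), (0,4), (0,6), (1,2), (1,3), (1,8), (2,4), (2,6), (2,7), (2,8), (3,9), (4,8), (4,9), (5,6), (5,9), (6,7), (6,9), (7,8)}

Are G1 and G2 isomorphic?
Yes, isomorphic

The graphs are isomorphic.
One valid mapping φ: V(G1) → V(G2): 0→6, 1→8, 2→7, 3→0, 4→9, 5→4, 6→1, 7→3, 8→2, 9→5

Verify φ preserves adjacency — for each edge of G1, its image is an edge of G2:
  (0,2) → (φ(0),φ(2)) = (6,7) ∈ E(G2) ✓
  (0,3) → (φ(0),φ(3)) = (0,6) ∈ E(G2) ✓
  (0,4) → (φ(0),φ(4)) = (6,9) ∈ E(G2) ✓
  (0,8) → (φ(0),φ(8)) = (2,6) ∈ E(G2) ✓
  (0,9) → (φ(0),φ(9)) = (5,6) ∈ E(G2) ✓
  (1,2) → (φ(1),φ(2)) = (7,8) ∈ E(G2) ✓
  (1,5) → (φ(1),φ(5)) = (4,8) ∈ E(G2) ✓
  (1,6) → (φ(1),φ(6)) = (1,8) ∈ E(G2) ✓
  (1,8) → (φ(1),φ(8)) = (2,8) ∈ E(G2) ✓
  (2,8) → (φ(2),φ(8)) = (2,7) ∈ E(G2) ✓
  (3,5) → (φ(3),φ(5)) = (0,4) ∈ E(G2) ✓
  (3,6) → (φ(3),φ(6)) = (0,1) ∈ E(G2) ✓
  (3,8) → (φ(3),φ(8)) = (0,2) ∈ E(G2) ✓
  (4,5) → (φ(4),φ(5)) = (4,9) ∈ E(G2) ✓
  (4,7) → (φ(4),φ(7)) = (3,9) ∈ E(G2) ✓
  (4,9) → (φ(4),φ(9)) = (5,9) ∈ E(G2) ✓
  (5,8) → (φ(5),φ(8)) = (2,4) ∈ E(G2) ✓
  (6,7) → (φ(6),φ(7)) = (1,3) ∈ E(G2) ✓
  (6,8) → (φ(6),φ(8)) = (1,2) ∈ E(G2) ✓
All 19 edges of G1 map to edges of G2, and |E(G1)| = |E(G2)| = 19, so φ is a bijection on edges as well as vertices. Hence G1 ≅ G2.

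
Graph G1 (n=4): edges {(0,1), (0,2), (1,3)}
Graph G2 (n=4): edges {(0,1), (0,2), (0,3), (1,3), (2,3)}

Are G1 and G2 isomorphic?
No, not isomorphic

The graphs are NOT isomorphic.

Counting edges: G1 has 3 edge(s); G2 has 5 edge(s).
Edge count is an isomorphism invariant (a bijection on vertices induces a bijection on edges), so differing edge counts rule out isomorphism.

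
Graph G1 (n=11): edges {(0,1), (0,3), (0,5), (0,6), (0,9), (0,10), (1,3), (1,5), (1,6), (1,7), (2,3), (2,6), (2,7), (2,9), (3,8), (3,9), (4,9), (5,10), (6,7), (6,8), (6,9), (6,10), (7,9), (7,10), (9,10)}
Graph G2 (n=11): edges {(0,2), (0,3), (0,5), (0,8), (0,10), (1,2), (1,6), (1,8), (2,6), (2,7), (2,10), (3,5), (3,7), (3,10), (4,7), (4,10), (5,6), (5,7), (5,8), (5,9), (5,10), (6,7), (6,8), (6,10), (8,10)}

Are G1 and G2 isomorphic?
Yes, isomorphic

The graphs are isomorphic.
One valid mapping φ: V(G1) → V(G2): 0→6, 1→2, 2→3, 3→7, 4→9, 5→1, 6→10, 7→0, 8→4, 9→5, 10→8

Verify φ preserves adjacency — for each edge of G1, its image is an edge of G2:
  (0,1) → (φ(0),φ(1)) = (2,6) ∈ E(G2) ✓
  (0,3) → (φ(0),φ(3)) = (6,7) ∈ E(G2) ✓
  (0,5) → (φ(0),φ(5)) = (1,6) ∈ E(G2) ✓
  (0,6) → (φ(0),φ(6)) = (6,10) ∈ E(G2) ✓
  (0,9) → (φ(0),φ(9)) = (5,6) ∈ E(G2) ✓
  (0,10) → (φ(0),φ(10)) = (6,8) ∈ E(G2) ✓
  (1,3) → (φ(1),φ(3)) = (2,7) ∈ E(G2) ✓
  (1,5) → (φ(1),φ(5)) = (1,2) ∈ E(G2) ✓
  (1,6) → (φ(1),φ(6)) = (2,10) ∈ E(G2) ✓
  (1,7) → (φ(1),φ(7)) = (0,2) ∈ E(G2) ✓
  (2,3) → (φ(2),φ(3)) = (3,7) ∈ E(G2) ✓
  (2,6) → (φ(2),φ(6)) = (3,10) ∈ E(G2) ✓
  (2,7) → (φ(2),φ(7)) = (0,3) ∈ E(G2) ✓
  (2,9) → (φ(2),φ(9)) = (3,5) ∈ E(G2) ✓
  (3,8) → (φ(3),φ(8)) = (4,7) ∈ E(G2) ✓
  (3,9) → (φ(3),φ(9)) = (5,7) ∈ E(G2) ✓
  (4,9) → (φ(4),φ(9)) = (5,9) ∈ E(G2) ✓
  (5,10) → (φ(5),φ(10)) = (1,8) ∈ E(G2) ✓
  (6,7) → (φ(6),φ(7)) = (0,10) ∈ E(G2) ✓
  (6,8) → (φ(6),φ(8)) = (4,10) ∈ E(G2) ✓
  (6,9) → (φ(6),φ(9)) = (5,10) ∈ E(G2) ✓
  (6,10) → (φ(6),φ(10)) = (8,10) ∈ E(G2) ✓
  (7,9) → (φ(7),φ(9)) = (0,5) ∈ E(G2) ✓
  (7,10) → (φ(7),φ(10)) = (0,8) ∈ E(G2) ✓
  (9,10) → (φ(9),φ(10)) = (5,8) ∈ E(G2) ✓
All 25 edges of G1 map to edges of G2, and |E(G1)| = |E(G2)| = 25, so φ is a bijection on edges as well as vertices. Hence G1 ≅ G2.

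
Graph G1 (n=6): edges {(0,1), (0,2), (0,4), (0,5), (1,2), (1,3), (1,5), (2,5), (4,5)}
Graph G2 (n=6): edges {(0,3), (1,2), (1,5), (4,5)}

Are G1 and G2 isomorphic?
No, not isomorphic

The graphs are NOT isomorphic.

Degrees in G1: deg(0)=4, deg(1)=4, deg(2)=3, deg(3)=1, deg(4)=2, deg(5)=4.
Sorted degree sequence of G1: [4, 4, 4, 3, 2, 1].
Degrees in G2: deg(0)=1, deg(1)=2, deg(2)=1, deg(3)=1, deg(4)=1, deg(5)=2.
Sorted degree sequence of G2: [2, 2, 1, 1, 1, 1].
The (sorted) degree sequence is an isomorphism invariant, so since G1 and G2 have different degree sequences they cannot be isomorphic.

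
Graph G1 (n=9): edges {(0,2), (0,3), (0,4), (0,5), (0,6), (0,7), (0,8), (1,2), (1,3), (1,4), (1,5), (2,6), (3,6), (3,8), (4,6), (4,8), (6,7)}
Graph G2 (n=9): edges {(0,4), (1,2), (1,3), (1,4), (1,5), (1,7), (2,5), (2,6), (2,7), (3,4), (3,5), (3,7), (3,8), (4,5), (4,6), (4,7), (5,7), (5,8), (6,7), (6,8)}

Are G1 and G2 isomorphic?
No, not isomorphic

The graphs are NOT isomorphic.

Degrees in G1: deg(0)=7, deg(1)=4, deg(2)=3, deg(3)=4, deg(4)=4, deg(5)=2, deg(6)=5, deg(7)=2, deg(8)=3.
Sorted degree sequence of G1: [7, 5, 4, 4, 4, 3, 3, 2, 2].
Degrees in G2: deg(0)=1, deg(1)=5, deg(2)=4, deg(3)=5, deg(4)=6, deg(5)=6, deg(6)=4, deg(7)=6, deg(8)=3.
Sorted degree sequence of G2: [6, 6, 6, 5, 5, 4, 4, 3, 1].
The (sorted) degree sequence is an isomorphism invariant, so since G1 and G2 have different degree sequences they cannot be isomorphic.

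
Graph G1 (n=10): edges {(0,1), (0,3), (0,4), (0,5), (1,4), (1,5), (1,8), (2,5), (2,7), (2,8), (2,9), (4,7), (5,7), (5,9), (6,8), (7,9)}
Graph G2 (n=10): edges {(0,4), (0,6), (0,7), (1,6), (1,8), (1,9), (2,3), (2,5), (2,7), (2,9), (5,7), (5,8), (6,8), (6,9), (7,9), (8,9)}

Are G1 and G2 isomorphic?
Yes, isomorphic

The graphs are isomorphic.
One valid mapping φ: V(G1) → V(G2): 0→2, 1→7, 2→6, 3→3, 4→5, 5→9, 6→4, 7→8, 8→0, 9→1

Verify φ preserves adjacency — for each edge of G1, its image is an edge of G2:
  (0,1) → (φ(0),φ(1)) = (2,7) ∈ E(G2) ✓
  (0,3) → (φ(0),φ(3)) = (2,3) ∈ E(G2) ✓
  (0,4) → (φ(0),φ(4)) = (2,5) ∈ E(G2) ✓
  (0,5) → (φ(0),φ(5)) = (2,9) ∈ E(G2) ✓
  (1,4) → (φ(1),φ(4)) = (5,7) ∈ E(G2) ✓
  (1,5) → (φ(1),φ(5)) = (7,9) ∈ E(G2) ✓
  (1,8) → (φ(1),φ(8)) = (0,7) ∈ E(G2) ✓
  (2,5) → (φ(2),φ(5)) = (6,9) ∈ E(G2) ✓
  (2,7) → (φ(2),φ(7)) = (6,8) ∈ E(G2) ✓
  (2,8) → (φ(2),φ(8)) = (0,6) ∈ E(G2) ✓
  (2,9) → (φ(2),φ(9)) = (1,6) ∈ E(G2) ✓
  (4,7) → (φ(4),φ(7)) = (5,8) ∈ E(G2) ✓
  (5,7) → (φ(5),φ(7)) = (8,9) ∈ E(G2) ✓
  (5,9) → (φ(5),φ(9)) = (1,9) ∈ E(G2) ✓
  (6,8) → (φ(6),φ(8)) = (0,4) ∈ E(G2) ✓
  (7,9) → (φ(7),φ(9)) = (1,8) ∈ E(G2) ✓
All 16 edges of G1 map to edges of G2, and |E(G1)| = |E(G2)| = 16, so φ is a bijection on edges as well as vertices. Hence G1 ≅ G2.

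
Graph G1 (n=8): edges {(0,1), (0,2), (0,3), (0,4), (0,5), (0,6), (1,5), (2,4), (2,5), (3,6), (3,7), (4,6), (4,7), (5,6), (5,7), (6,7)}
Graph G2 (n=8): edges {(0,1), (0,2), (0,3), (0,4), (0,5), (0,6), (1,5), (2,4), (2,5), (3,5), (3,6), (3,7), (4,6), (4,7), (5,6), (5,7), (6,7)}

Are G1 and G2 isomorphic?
No, not isomorphic

The graphs are NOT isomorphic.

Counting edges: G1 has 16 edge(s); G2 has 17 edge(s).
Edge count is an isomorphism invariant (a bijection on vertices induces a bijection on edges), so differing edge counts rule out isomorphism.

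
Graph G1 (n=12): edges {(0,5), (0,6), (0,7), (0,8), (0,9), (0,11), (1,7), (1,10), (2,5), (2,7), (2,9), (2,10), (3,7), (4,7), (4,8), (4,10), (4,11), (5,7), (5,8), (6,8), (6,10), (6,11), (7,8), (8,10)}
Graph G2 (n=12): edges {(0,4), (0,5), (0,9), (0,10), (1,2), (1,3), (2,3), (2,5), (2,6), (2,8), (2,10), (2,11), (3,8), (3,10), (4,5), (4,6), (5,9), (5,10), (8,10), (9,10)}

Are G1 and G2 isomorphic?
No, not isomorphic

The graphs are NOT isomorphic.

Degrees in G1: deg(0)=6, deg(1)=2, deg(2)=4, deg(3)=1, deg(4)=4, deg(5)=4, deg(6)=4, deg(7)=7, deg(8)=6, deg(9)=2, deg(10)=5, deg(11)=3.
Sorted degree sequence of G1: [7, 6, 6, 5, 4, 4, 4, 4, 3, 2, 2, 1].
Degrees in G2: deg(0)=4, deg(1)=2, deg(2)=7, deg(3)=4, deg(4)=3, deg(5)=5, deg(6)=2, deg(7)=0, deg(8)=3, deg(9)=3, deg(10)=6, deg(11)=1.
Sorted degree sequence of G2: [7, 6, 5, 4, 4, 3, 3, 3, 2, 2, 1, 0].
The (sorted) degree sequence is an isomorphism invariant, so since G1 and G2 have different degree sequences they cannot be isomorphic.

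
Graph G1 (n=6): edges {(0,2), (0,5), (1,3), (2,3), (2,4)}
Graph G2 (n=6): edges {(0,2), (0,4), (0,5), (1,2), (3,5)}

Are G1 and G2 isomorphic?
Yes, isomorphic

The graphs are isomorphic.
One valid mapping φ: V(G1) → V(G2): 0→2, 1→3, 2→0, 3→5, 4→4, 5→1

Verify φ preserves adjacency — for each edge of G1, its image is an edge of G2:
  (0,2) → (φ(0),φ(2)) = (0,2) ∈ E(G2) ✓
  (0,5) → (φ(0),φ(5)) = (1,2) ∈ E(G2) ✓
  (1,3) → (φ(1),φ(3)) = (3,5) ∈ E(G2) ✓
  (2,3) → (φ(2),φ(3)) = (0,5) ∈ E(G2) ✓
  (2,4) → (φ(2),φ(4)) = (0,4) ∈ E(G2) ✓
All 5 edges of G1 map to edges of G2, and |E(G1)| = |E(G2)| = 5, so φ is a bijection on edges as well as vertices. Hence G1 ≅ G2.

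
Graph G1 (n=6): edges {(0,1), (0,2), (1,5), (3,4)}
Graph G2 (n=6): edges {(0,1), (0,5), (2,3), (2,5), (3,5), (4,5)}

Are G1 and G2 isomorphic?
No, not isomorphic

The graphs are NOT isomorphic.

Connected components of G1: 2 component(s) with vertex sets [[3, 4], [0, 1, 2, 5]], sizes [2, 4].
Connected components of G2: 1 component(s) with vertex sets [[0, 1, 2, 3, 4, 5]], sizes [6].
The number of connected components (and the multiset of component sizes) is an isomorphism invariant — an isomorphism maps each component of G1 bijectively onto a component of G2. Since G1 has 2 component(s) and G2 has 1, they cannot be isomorphic.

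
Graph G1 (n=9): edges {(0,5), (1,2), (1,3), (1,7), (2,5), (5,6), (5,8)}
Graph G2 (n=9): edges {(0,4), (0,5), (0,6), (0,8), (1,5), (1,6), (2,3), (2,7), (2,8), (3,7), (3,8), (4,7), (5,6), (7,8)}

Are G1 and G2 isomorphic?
No, not isomorphic

The graphs are NOT isomorphic.

Connected components of G1: 2 component(s) with vertex sets [[4], [0, 1, 2, 3, 5, 6, 7, 8]], sizes [1, 8].
Connected components of G2: 1 component(s) with vertex sets [[0, 1, 2, 3, 4, 5, 6, 7, 8]], sizes [9].
The number of connected components (and the multiset of component sizes) is an isomorphism invariant — an isomorphism maps each component of G1 bijectively onto a component of G2. Since G1 has 2 component(s) and G2 has 1, they cannot be isomorphic.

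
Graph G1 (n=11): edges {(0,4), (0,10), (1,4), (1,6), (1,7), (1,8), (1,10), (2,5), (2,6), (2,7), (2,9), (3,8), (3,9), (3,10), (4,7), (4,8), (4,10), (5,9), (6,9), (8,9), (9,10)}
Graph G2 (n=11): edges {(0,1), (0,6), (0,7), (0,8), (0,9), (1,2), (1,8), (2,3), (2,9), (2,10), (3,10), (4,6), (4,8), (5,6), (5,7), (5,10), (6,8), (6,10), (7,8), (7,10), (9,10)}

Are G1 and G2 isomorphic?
Yes, isomorphic

The graphs are isomorphic.
One valid mapping φ: V(G1) → V(G2): 0→4, 1→0, 2→2, 3→5, 4→8, 5→3, 6→9, 7→1, 8→7, 9→10, 10→6

Verify φ preserves adjacency — for each edge of G1, its image is an edge of G2:
  (0,4) → (φ(0),φ(4)) = (4,8) ∈ E(G2) ✓
  (0,10) → (φ(0),φ(10)) = (4,6) ∈ E(G2) ✓
  (1,4) → (φ(1),φ(4)) = (0,8) ∈ E(G2) ✓
  (1,6) → (φ(1),φ(6)) = (0,9) ∈ E(G2) ✓
  (1,7) → (φ(1),φ(7)) = (0,1) ∈ E(G2) ✓
  (1,8) → (φ(1),φ(8)) = (0,7) ∈ E(G2) ✓
  (1,10) → (φ(1),φ(10)) = (0,6) ∈ E(G2) ✓
  (2,5) → (φ(2),φ(5)) = (2,3) ∈ E(G2) ✓
  (2,6) → (φ(2),φ(6)) = (2,9) ∈ E(G2) ✓
  (2,7) → (φ(2),φ(7)) = (1,2) ∈ E(G2) ✓
  (2,9) → (φ(2),φ(9)) = (2,10) ∈ E(G2) ✓
  (3,8) → (φ(3),φ(8)) = (5,7) ∈ E(G2) ✓
  (3,9) → (φ(3),φ(9)) = (5,10) ∈ E(G2) ✓
  (3,10) → (φ(3),φ(10)) = (5,6) ∈ E(G2) ✓
  (4,7) → (φ(4),φ(7)) = (1,8) ∈ E(G2) ✓
  (4,8) → (φ(4),φ(8)) = (7,8) ∈ E(G2) ✓
  (4,10) → (φ(4),φ(10)) = (6,8) ∈ E(G2) ✓
  (5,9) → (φ(5),φ(9)) = (3,10) ∈ E(G2) ✓
  (6,9) → (φ(6),φ(9)) = (9,10) ∈ E(G2) ✓
  (8,9) → (φ(8),φ(9)) = (7,10) ∈ E(G2) ✓
  (9,10) → (φ(9),φ(10)) = (6,10) ∈ E(G2) ✓
All 21 edges of G1 map to edges of G2, and |E(G1)| = |E(G2)| = 21, so φ is a bijection on edges as well as vertices. Hence G1 ≅ G2.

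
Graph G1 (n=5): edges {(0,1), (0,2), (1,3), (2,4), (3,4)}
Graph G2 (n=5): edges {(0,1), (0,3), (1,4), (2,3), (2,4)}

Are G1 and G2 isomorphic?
Yes, isomorphic

The graphs are isomorphic.
One valid mapping φ: V(G1) → V(G2): 0→0, 1→1, 2→3, 3→4, 4→2

Verify φ preserves adjacency — for each edge of G1, its image is an edge of G2:
  (0,1) → (φ(0),φ(1)) = (0,1) ∈ E(G2) ✓
  (0,2) → (φ(0),φ(2)) = (0,3) ∈ E(G2) ✓
  (1,3) → (φ(1),φ(3)) = (1,4) ∈ E(G2) ✓
  (2,4) → (φ(2),φ(4)) = (2,3) ∈ E(G2) ✓
  (3,4) → (φ(3),φ(4)) = (2,4) ∈ E(G2) ✓
All 5 edges of G1 map to edges of G2, and |E(G1)| = |E(G2)| = 5, so φ is a bijection on edges as well as vertices. Hence G1 ≅ G2.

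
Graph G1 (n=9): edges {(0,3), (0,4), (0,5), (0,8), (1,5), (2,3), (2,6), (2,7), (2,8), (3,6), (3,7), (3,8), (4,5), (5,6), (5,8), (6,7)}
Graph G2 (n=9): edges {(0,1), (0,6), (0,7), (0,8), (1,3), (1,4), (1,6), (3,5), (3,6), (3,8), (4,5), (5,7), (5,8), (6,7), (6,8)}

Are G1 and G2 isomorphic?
No, not isomorphic

The graphs are NOT isomorphic.

Connected components of G1: 1 component(s) with vertex sets [[0, 1, 2, 3, 4, 5, 6, 7, 8]], sizes [9].
Connected components of G2: 2 component(s) with vertex sets [[2], [0, 1, 3, 4, 5, 6, 7, 8]], sizes [1, 8].
The number of connected components (and the multiset of component sizes) is an isomorphism invariant — an isomorphism maps each component of G1 bijectively onto a component of G2. Since G1 has 1 component(s) and G2 has 2, they cannot be isomorphic.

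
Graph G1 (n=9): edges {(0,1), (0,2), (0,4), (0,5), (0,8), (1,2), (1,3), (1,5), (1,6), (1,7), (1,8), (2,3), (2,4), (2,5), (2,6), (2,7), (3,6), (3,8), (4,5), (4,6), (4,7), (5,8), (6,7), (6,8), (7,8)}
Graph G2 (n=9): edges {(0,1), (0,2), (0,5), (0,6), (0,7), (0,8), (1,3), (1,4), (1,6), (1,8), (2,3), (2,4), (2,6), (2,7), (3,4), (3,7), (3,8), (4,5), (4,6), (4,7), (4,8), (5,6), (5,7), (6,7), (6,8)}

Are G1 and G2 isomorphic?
Yes, isomorphic

The graphs are isomorphic.
One valid mapping φ: V(G1) → V(G2): 0→1, 1→6, 2→4, 3→5, 4→3, 5→8, 6→7, 7→2, 8→0

Verify φ preserves adjacency — for each edge of G1, its image is an edge of G2:
  (0,1) → (φ(0),φ(1)) = (1,6) ∈ E(G2) ✓
  (0,2) → (φ(0),φ(2)) = (1,4) ∈ E(G2) ✓
  (0,4) → (φ(0),φ(4)) = (1,3) ∈ E(G2) ✓
  (0,5) → (φ(0),φ(5)) = (1,8) ∈ E(G2) ✓
  (0,8) → (φ(0),φ(8)) = (0,1) ∈ E(G2) ✓
  (1,2) → (φ(1),φ(2)) = (4,6) ∈ E(G2) ✓
  (1,3) → (φ(1),φ(3)) = (5,6) ∈ E(G2) ✓
  (1,5) → (φ(1),φ(5)) = (6,8) ∈ E(G2) ✓
  (1,6) → (φ(1),φ(6)) = (6,7) ∈ E(G2) ✓
  (1,7) → (φ(1),φ(7)) = (2,6) ∈ E(G2) ✓
  (1,8) → (φ(1),φ(8)) = (0,6) ∈ E(G2) ✓
  (2,3) → (φ(2),φ(3)) = (4,5) ∈ E(G2) ✓
  (2,4) → (φ(2),φ(4)) = (3,4) ∈ E(G2) ✓
  (2,5) → (φ(2),φ(5)) = (4,8) ∈ E(G2) ✓
  (2,6) → (φ(2),φ(6)) = (4,7) ∈ E(G2) ✓
  (2,7) → (φ(2),φ(7)) = (2,4) ∈ E(G2) ✓
  (3,6) → (φ(3),φ(6)) = (5,7) ∈ E(G2) ✓
  (3,8) → (φ(3),φ(8)) = (0,5) ∈ E(G2) ✓
  (4,5) → (φ(4),φ(5)) = (3,8) ∈ E(G2) ✓
  (4,6) → (φ(4),φ(6)) = (3,7) ∈ E(G2) ✓
  (4,7) → (φ(4),φ(7)) = (2,3) ∈ E(G2) ✓
  (5,8) → (φ(5),φ(8)) = (0,8) ∈ E(G2) ✓
  (6,7) → (φ(6),φ(7)) = (2,7) ∈ E(G2) ✓
  (6,8) → (φ(6),φ(8)) = (0,7) ∈ E(G2) ✓
  (7,8) → (φ(7),φ(8)) = (0,2) ∈ E(G2) ✓
All 25 edges of G1 map to edges of G2, and |E(G1)| = |E(G2)| = 25, so φ is a bijection on edges as well as vertices. Hence G1 ≅ G2.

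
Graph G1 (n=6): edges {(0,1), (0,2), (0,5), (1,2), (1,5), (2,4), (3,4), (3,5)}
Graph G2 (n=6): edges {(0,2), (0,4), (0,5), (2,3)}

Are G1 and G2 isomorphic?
No, not isomorphic

The graphs are NOT isomorphic.

Counting triangles (3-cliques): G1 has 2, G2 has 0.
Triangle count is an isomorphism invariant, so differing triangle counts rule out isomorphism.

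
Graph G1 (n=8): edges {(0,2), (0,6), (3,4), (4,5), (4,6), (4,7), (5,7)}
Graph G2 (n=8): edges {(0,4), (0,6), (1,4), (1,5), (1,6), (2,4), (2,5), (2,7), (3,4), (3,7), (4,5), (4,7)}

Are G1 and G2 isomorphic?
No, not isomorphic

The graphs are NOT isomorphic.

Connected components of G1: 2 component(s) with vertex sets [[1], [0, 2, 3, 4, 5, 6, 7]], sizes [1, 7].
Connected components of G2: 1 component(s) with vertex sets [[0, 1, 2, 3, 4, 5, 6, 7]], sizes [8].
The number of connected components (and the multiset of component sizes) is an isomorphism invariant — an isomorphism maps each component of G1 bijectively onto a component of G2. Since G1 has 2 component(s) and G2 has 1, they cannot be isomorphic.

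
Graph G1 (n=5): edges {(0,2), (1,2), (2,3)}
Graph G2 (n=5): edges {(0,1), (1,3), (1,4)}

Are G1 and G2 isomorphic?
Yes, isomorphic

The graphs are isomorphic.
One valid mapping φ: V(G1) → V(G2): 0→0, 1→4, 2→1, 3→3, 4→2

Verify φ preserves adjacency — for each edge of G1, its image is an edge of G2:
  (0,2) → (φ(0),φ(2)) = (0,1) ∈ E(G2) ✓
  (1,2) → (φ(1),φ(2)) = (1,4) ∈ E(G2) ✓
  (2,3) → (φ(2),φ(3)) = (1,3) ∈ E(G2) ✓
All 3 edges of G1 map to edges of G2, and |E(G1)| = |E(G2)| = 3, so φ is a bijection on edges as well as vertices. Hence G1 ≅ G2.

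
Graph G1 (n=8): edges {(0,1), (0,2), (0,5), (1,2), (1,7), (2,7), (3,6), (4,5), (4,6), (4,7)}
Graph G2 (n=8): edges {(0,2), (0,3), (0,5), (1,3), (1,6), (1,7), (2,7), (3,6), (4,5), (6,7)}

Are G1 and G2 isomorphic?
Yes, isomorphic

The graphs are isomorphic.
One valid mapping φ: V(G1) → V(G2): 0→7, 1→6, 2→1, 3→4, 4→0, 5→2, 6→5, 7→3

Verify φ preserves adjacency — for each edge of G1, its image is an edge of G2:
  (0,1) → (φ(0),φ(1)) = (6,7) ∈ E(G2) ✓
  (0,2) → (φ(0),φ(2)) = (1,7) ∈ E(G2) ✓
  (0,5) → (φ(0),φ(5)) = (2,7) ∈ E(G2) ✓
  (1,2) → (φ(1),φ(2)) = (1,6) ∈ E(G2) ✓
  (1,7) → (φ(1),φ(7)) = (3,6) ∈ E(G2) ✓
  (2,7) → (φ(2),φ(7)) = (1,3) ∈ E(G2) ✓
  (3,6) → (φ(3),φ(6)) = (4,5) ∈ E(G2) ✓
  (4,5) → (φ(4),φ(5)) = (0,2) ∈ E(G2) ✓
  (4,6) → (φ(4),φ(6)) = (0,5) ∈ E(G2) ✓
  (4,7) → (φ(4),φ(7)) = (0,3) ∈ E(G2) ✓
All 10 edges of G1 map to edges of G2, and |E(G1)| = |E(G2)| = 10, so φ is a bijection on edges as well as vertices. Hence G1 ≅ G2.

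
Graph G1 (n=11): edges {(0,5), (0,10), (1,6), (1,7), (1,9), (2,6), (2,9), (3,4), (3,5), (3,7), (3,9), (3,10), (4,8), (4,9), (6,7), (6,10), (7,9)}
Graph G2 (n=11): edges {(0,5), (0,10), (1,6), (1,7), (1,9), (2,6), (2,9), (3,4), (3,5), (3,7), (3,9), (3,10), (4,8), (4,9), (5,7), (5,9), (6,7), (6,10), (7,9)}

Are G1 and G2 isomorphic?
No, not isomorphic

The graphs are NOT isomorphic.

Counting edges: G1 has 17 edge(s); G2 has 19 edge(s).
Edge count is an isomorphism invariant (a bijection on vertices induces a bijection on edges), so differing edge counts rule out isomorphism.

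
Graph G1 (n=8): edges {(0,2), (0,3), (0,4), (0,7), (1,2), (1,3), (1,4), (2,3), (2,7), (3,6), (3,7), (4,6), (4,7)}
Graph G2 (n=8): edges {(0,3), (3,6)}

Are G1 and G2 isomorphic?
No, not isomorphic

The graphs are NOT isomorphic.

Connected components of G1: 2 component(s) with vertex sets [[5], [0, 1, 2, 3, 4, 6, 7]], sizes [1, 7].
Connected components of G2: 6 component(s) with vertex sets [[1], [2], [4], [5], [7], [0, 3, 6]], sizes [1, 1, 1, 1, 1, 3].
The number of connected components (and the multiset of component sizes) is an isomorphism invariant — an isomorphism maps each component of G1 bijectively onto a component of G2. Since G1 has 2 component(s) and G2 has 6, they cannot be isomorphic.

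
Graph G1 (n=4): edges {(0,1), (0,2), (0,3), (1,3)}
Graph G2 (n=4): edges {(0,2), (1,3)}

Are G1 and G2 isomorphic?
No, not isomorphic

The graphs are NOT isomorphic.

Counting edges: G1 has 4 edge(s); G2 has 2 edge(s).
Edge count is an isomorphism invariant (a bijection on vertices induces a bijection on edges), so differing edge counts rule out isomorphism.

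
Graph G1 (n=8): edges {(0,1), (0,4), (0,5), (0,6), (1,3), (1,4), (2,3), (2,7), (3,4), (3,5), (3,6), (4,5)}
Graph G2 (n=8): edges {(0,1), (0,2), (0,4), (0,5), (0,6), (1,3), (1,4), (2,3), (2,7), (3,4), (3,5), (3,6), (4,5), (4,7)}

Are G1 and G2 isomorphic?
No, not isomorphic

The graphs are NOT isomorphic.

Counting edges: G1 has 12 edge(s); G2 has 14 edge(s).
Edge count is an isomorphism invariant (a bijection on vertices induces a bijection on edges), so differing edge counts rule out isomorphism.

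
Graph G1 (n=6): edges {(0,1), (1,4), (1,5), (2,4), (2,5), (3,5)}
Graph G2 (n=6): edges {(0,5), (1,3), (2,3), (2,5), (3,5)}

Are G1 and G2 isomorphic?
No, not isomorphic

The graphs are NOT isomorphic.

Connected components of G1: 1 component(s) with vertex sets [[0, 1, 2, 3, 4, 5]], sizes [6].
Connected components of G2: 2 component(s) with vertex sets [[4], [0, 1, 2, 3, 5]], sizes [1, 5].
The number of connected components (and the multiset of component sizes) is an isomorphism invariant — an isomorphism maps each component of G1 bijectively onto a component of G2. Since G1 has 1 component(s) and G2 has 2, they cannot be isomorphic.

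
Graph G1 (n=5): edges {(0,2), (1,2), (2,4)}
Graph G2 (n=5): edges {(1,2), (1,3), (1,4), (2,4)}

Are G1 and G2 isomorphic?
No, not isomorphic

The graphs are NOT isomorphic.

Counting triangles (3-cliques): G1 has 0, G2 has 1.
Triangle count is an isomorphism invariant, so differing triangle counts rule out isomorphism.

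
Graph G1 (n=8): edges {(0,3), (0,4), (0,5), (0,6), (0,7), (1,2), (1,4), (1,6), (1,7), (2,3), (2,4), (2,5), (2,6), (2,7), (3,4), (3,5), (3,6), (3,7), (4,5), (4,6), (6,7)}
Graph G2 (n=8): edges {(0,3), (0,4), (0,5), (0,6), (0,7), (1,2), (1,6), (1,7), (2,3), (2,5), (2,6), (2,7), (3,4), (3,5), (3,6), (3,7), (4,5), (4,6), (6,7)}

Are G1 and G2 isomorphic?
No, not isomorphic

The graphs are NOT isomorphic.

Counting edges: G1 has 21 edge(s); G2 has 19 edge(s).
Edge count is an isomorphism invariant (a bijection on vertices induces a bijection on edges), so differing edge counts rule out isomorphism.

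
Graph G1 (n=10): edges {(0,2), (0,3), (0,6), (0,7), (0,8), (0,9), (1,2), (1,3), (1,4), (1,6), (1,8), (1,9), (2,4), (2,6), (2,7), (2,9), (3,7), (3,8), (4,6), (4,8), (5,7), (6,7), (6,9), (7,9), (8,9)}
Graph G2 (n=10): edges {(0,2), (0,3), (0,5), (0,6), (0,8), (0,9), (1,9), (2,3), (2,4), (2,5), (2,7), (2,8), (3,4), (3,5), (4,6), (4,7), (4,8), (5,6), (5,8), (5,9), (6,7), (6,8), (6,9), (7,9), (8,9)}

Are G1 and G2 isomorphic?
Yes, isomorphic

The graphs are isomorphic.
One valid mapping φ: V(G1) → V(G2): 0→6, 1→2, 2→0, 3→7, 4→3, 5→1, 6→5, 7→9, 8→4, 9→8

Verify φ preserves adjacency — for each edge of G1, its image is an edge of G2:
  (0,2) → (φ(0),φ(2)) = (0,6) ∈ E(G2) ✓
  (0,3) → (φ(0),φ(3)) = (6,7) ∈ E(G2) ✓
  (0,6) → (φ(0),φ(6)) = (5,6) ∈ E(G2) ✓
  (0,7) → (φ(0),φ(7)) = (6,9) ∈ E(G2) ✓
  (0,8) → (φ(0),φ(8)) = (4,6) ∈ E(G2) ✓
  (0,9) → (φ(0),φ(9)) = (6,8) ∈ E(G2) ✓
  (1,2) → (φ(1),φ(2)) = (0,2) ∈ E(G2) ✓
  (1,3) → (φ(1),φ(3)) = (2,7) ∈ E(G2) ✓
  (1,4) → (φ(1),φ(4)) = (2,3) ∈ E(G2) ✓
  (1,6) → (φ(1),φ(6)) = (2,5) ∈ E(G2) ✓
  (1,8) → (φ(1),φ(8)) = (2,4) ∈ E(G2) ✓
  (1,9) → (φ(1),φ(9)) = (2,8) ∈ E(G2) ✓
  (2,4) → (φ(2),φ(4)) = (0,3) ∈ E(G2) ✓
  (2,6) → (φ(2),φ(6)) = (0,5) ∈ E(G2) ✓
  (2,7) → (φ(2),φ(7)) = (0,9) ∈ E(G2) ✓
  (2,9) → (φ(2),φ(9)) = (0,8) ∈ E(G2) ✓
  (3,7) → (φ(3),φ(7)) = (7,9) ∈ E(G2) ✓
  (3,8) → (φ(3),φ(8)) = (4,7) ∈ E(G2) ✓
  (4,6) → (φ(4),φ(6)) = (3,5) ∈ E(G2) ✓
  (4,8) → (φ(4),φ(8)) = (3,4) ∈ E(G2) ✓
  (5,7) → (φ(5),φ(7)) = (1,9) ∈ E(G2) ✓
  (6,7) → (φ(6),φ(7)) = (5,9) ∈ E(G2) ✓
  (6,9) → (φ(6),φ(9)) = (5,8) ∈ E(G2) ✓
  (7,9) → (φ(7),φ(9)) = (8,9) ∈ E(G2) ✓
  (8,9) → (φ(8),φ(9)) = (4,8) ∈ E(G2) ✓
All 25 edges of G1 map to edges of G2, and |E(G1)| = |E(G2)| = 25, so φ is a bijection on edges as well as vertices. Hence G1 ≅ G2.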